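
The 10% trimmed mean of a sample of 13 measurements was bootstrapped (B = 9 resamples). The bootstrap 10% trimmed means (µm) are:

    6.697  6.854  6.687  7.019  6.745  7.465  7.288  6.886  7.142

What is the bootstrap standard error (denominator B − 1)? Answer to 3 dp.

Bootstrap SE is the standard deviation of the 9 replicate 10% trimmed means.
Mean of replicates: (6.697 + 6.854 + 6.687 + 7.019 + 6.745 + 7.465 + 7.288 + 6.886 + 7.142) / 9 = 62.7830 / 9 = 6.9759
Sum of squared deviations: (−0.2789)² + (−0.1219)² + (−0.2889)² + (+0.0431)² + (−0.2309)² + (+0.4891)² + (+0.3121)² + (−0.0899)² + (+0.1661)² = 0.6036
Variance = 0.6036 / 8 = 0.0754
SE* = √0.0754

SE* = 0.275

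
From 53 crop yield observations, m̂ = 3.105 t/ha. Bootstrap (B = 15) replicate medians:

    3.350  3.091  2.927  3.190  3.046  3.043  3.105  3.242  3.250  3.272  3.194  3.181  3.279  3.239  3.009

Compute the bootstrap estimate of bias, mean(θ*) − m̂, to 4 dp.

bias = +0.0562

mean(θ*) = (3.350 + 3.091 + 2.927 + 3.190 + 3.046 + 3.043 + 3.105 + 3.242 + 3.250 + 3.272 + 3.194 + 3.181 + 3.279 + 3.239 + 3.009) / 15 = 3.16120
bias = 3.16120 − 3.105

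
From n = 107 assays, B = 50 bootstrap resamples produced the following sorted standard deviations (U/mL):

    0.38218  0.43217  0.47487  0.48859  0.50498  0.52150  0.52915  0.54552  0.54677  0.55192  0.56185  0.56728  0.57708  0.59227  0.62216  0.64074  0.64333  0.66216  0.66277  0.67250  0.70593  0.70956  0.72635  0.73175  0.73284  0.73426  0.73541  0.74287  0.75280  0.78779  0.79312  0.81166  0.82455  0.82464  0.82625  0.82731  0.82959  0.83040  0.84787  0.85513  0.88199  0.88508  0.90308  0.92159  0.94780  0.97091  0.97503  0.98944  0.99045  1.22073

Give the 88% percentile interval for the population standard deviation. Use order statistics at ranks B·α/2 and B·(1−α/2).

(0.47487, 0.97503)

α = 0.12; lower rank = 50 × 0.060 = 3; upper rank = 50 × 0.940 = 47.
The 3rd smallest replicate is 0.47487; the 47th is 0.97503.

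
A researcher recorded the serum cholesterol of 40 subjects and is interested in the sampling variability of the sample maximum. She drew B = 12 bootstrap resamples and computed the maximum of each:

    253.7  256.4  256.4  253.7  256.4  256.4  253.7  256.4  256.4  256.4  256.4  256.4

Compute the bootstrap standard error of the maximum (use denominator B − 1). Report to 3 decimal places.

SE* = 1.221

Bootstrap SE is the standard deviation of the 12 replicate maximums.
Mean of replicates: (253.7 + 256.4 + 256.4 + 253.7 + 256.4 + 256.4 + 253.7 + 256.4 + 256.4 + 256.4 + 256.4 + 256.4) / 12 = 3068.7000 / 12 = 255.7250
Sum of squared deviations: (−2.0250)² + (+0.6750)² + (+0.6750)² + (−2.0250)² + (+0.6750)² + (+0.6750)² + (−2.0250)² + (+0.6750)² + (+0.6750)² + (+0.6750)² + (+0.6750)² + (+0.6750)² = 16.4025
Variance = 16.4025 / 11 = 1.4911
SE* = √1.4911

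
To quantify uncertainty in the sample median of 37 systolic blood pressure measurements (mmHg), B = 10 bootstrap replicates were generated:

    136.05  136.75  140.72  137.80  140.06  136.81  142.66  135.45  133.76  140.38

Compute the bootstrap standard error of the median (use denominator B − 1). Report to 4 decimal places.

SE* = 2.7949

Bootstrap SE is the standard deviation of the 10 replicate medians.
Mean of replicates: (136.05 + 136.75 + 140.72 + 137.80 + 140.06 + 136.81 + 142.66 + 135.45 + 133.76 + 140.38) / 10 = 1380.44000 / 10 = 138.04400
Sum of squared deviations: (−1.99400)² + (−1.29400)² + (+2.67600)² + (−0.24400)² + (+2.01600)² + (−1.23400)² + (+4.61600)² + (−2.59400)² + (−4.28400)² + (+2.33600)² = 70.30384
Variance = 70.30384 / 9 = 7.81154
SE* = √7.81154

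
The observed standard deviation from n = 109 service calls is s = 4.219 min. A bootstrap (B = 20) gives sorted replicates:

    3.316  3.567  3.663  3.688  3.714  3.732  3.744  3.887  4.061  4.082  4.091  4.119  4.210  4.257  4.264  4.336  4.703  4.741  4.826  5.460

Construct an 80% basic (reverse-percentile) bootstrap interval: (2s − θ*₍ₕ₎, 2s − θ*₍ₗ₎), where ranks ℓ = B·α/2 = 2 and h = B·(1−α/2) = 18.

Percentile endpoints at ranks 2 and 18: θ*₍2₎ = 3.567, θ*₍18₎ = 4.741.
Basic interval reflects these around s:
  lower = 2 × 4.219 − 4.741 = 3.697
  upper = 2 × 4.219 − 3.567 = 4.871

(3.697, 4.871)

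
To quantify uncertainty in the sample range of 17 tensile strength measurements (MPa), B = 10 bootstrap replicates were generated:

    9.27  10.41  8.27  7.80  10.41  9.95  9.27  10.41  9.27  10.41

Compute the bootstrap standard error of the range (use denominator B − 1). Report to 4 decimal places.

Bootstrap SE is the standard deviation of the 10 replicate ranges.
Mean of replicates: (9.27 + 10.41 + 8.27 + 7.80 + 10.41 + 9.95 + 9.27 + 10.41 + 9.27 + 10.41) / 10 = 95.47000 / 10 = 9.54700
Sum of squared deviations: (−0.27700)² + (+0.86300)² + (−1.27700)² + (−1.74700)² + (+0.86300)² + (+0.40300)² + (−0.27700)² + (+0.86300)² + (−0.27700)² + (+0.86300)² = 8.05441
Variance = 8.05441 / 9 = 0.89493
SE* = √0.89493

SE* = 0.9460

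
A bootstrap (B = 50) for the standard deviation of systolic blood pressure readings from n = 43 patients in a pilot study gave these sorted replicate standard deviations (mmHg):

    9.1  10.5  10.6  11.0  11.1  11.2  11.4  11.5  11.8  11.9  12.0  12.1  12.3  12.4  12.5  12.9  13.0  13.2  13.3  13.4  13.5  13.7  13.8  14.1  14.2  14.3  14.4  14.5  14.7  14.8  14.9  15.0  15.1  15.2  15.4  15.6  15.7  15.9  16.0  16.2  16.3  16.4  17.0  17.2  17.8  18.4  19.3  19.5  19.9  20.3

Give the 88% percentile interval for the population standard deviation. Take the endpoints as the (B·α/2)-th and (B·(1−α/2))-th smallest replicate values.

(10.6, 19.3)

α = 0.12; lower rank = 50 × 0.060 = 3; upper rank = 50 × 0.940 = 47.
The 3rd smallest replicate is 10.6; the 47th is 19.3.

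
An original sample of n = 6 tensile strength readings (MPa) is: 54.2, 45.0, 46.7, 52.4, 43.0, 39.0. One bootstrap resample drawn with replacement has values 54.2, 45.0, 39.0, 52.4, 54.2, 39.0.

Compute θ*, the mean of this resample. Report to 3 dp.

Mean = (54.2 + 45.0 + 39.0 + 52.4 + 54.2 + 39.0) / 6 = 283.80 / 6 = 47.300

θ* = 47.300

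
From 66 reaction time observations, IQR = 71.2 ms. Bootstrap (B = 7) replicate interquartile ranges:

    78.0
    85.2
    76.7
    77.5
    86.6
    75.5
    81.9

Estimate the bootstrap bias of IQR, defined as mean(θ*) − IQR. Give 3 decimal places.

bias = +9.000

mean(θ*) = (78.0 + 85.2 + 76.7 + 77.5 + 86.6 + 75.5 + 81.9) / 7 = 80.2000
bias = 80.2000 − 71.2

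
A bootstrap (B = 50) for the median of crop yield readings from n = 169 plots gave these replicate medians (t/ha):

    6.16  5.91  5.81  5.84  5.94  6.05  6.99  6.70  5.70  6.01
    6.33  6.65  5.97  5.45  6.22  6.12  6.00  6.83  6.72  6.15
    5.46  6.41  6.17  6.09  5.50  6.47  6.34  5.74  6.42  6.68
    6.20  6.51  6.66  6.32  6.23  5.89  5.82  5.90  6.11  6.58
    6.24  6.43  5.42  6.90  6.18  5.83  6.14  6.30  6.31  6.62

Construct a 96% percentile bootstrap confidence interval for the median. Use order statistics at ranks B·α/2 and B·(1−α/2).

Sorted replicates: 5.42, 5.45, 5.46, 5.50, 5.70, 5.74, 5.81, 5.82, 5.83, 5.84, 5.89, 5.90, 5.91, 5.94, 5.97, 6.00, 6.01, 6.05, 6.09, 6.11, 6.12, 6.14, 6.15, 6.16, 6.17, 6.18, 6.20, 6.22, 6.23, 6.24, 6.30, 6.31, 6.32, 6.33, 6.34, 6.41, 6.42, 6.43, 6.47, 6.51, 6.58, 6.62, 6.65, 6.66, 6.68, 6.70, 6.72, 6.83, 6.90, 6.99
α = 0.04; lower rank = 50 × 0.020 = 1; upper rank = 50 × 0.980 = 49.
The 1st smallest replicate is 5.42; the 49th is 6.90.

(5.42, 6.90)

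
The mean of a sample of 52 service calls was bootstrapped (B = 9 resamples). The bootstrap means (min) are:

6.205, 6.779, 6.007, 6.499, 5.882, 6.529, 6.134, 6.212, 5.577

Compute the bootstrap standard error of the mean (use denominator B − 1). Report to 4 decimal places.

SE* = 0.3647

Bootstrap SE is the standard deviation of the 9 replicate means.
Mean of replicates: (6.205 + 6.779 + 6.007 + 6.499 + 5.882 + 6.529 + 6.134 + 6.212 + 5.577) / 9 = 55.82400 / 9 = 6.20267
Sum of squared deviations: (+0.00233)² + (+0.57633)² + (−0.19567)² + (+0.29633)² + (−0.32067)² + (+0.32633)² + (−0.06867)² + (+0.00933)² + (−0.62567)² = 1.06385
Variance = 1.06385 / 8 = 0.13298
SE* = √0.13298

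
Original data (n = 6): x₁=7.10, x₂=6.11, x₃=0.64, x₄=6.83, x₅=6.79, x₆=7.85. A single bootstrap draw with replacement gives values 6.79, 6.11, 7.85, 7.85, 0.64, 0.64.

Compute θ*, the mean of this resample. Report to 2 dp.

Mean = (6.79 + 6.11 + 7.85 + 7.85 + 0.64 + 0.64) / 6 = 29.880 / 6 = 4.98

θ* = 4.98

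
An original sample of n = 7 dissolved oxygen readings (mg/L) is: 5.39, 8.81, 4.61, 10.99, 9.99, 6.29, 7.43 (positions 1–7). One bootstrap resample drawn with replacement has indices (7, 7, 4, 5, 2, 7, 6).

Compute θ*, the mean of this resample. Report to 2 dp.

Resample values: 7.43, 7.43, 10.99, 9.99, 8.81, 7.43, 6.29.
Mean = (7.43 + 7.43 + 10.99 + 9.99 + 8.81 + 7.43 + 6.29) / 7 = 58.370 / 7 = 8.34

θ* = 8.34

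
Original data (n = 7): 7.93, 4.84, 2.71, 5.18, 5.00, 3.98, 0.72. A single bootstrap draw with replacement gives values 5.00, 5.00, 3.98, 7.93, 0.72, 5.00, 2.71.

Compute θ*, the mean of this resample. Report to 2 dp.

θ* = 4.33

Mean = (5.00 + 5.00 + 3.98 + 7.93 + 0.72 + 5.00 + 2.71) / 7 = 30.340 / 7 = 4.33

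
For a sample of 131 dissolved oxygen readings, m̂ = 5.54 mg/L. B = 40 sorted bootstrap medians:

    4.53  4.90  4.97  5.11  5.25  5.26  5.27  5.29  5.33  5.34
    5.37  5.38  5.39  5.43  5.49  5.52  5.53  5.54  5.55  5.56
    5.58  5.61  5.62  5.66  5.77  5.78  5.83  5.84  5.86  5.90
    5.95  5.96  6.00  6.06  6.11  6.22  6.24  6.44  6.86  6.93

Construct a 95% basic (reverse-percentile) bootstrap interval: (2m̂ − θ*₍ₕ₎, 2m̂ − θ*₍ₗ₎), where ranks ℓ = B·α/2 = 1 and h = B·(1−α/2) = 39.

Percentile endpoints at ranks 1 and 39: θ*₍1₎ = 4.53, θ*₍39₎ = 6.86.
Basic interval reflects these around m̂:
  lower = 2 × 5.54 − 6.86 = 4.22
  upper = 2 × 5.54 − 4.53 = 6.55

(4.22, 6.55)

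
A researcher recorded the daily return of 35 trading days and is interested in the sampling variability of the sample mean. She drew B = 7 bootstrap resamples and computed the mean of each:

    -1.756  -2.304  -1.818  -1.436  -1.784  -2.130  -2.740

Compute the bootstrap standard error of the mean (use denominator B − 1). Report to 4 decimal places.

Bootstrap SE is the standard deviation of the 7 replicate means.
Mean of replicates: ((-1.756) + (-2.304) + (-1.818) + (-1.436) + (-1.784) + (-2.130) + (-2.740)) / 7 = -13.96800 / 7 = -1.99543
Sum of squared deviations: (+0.23943)² + (−0.30857)² + (+0.17743)² + (+0.55943)² + (+0.21143)² + (−0.13457)² + (−0.74457)² = 1.11418
Variance = 1.11418 / 6 = 0.18570
SE* = √0.18570

SE* = 0.4309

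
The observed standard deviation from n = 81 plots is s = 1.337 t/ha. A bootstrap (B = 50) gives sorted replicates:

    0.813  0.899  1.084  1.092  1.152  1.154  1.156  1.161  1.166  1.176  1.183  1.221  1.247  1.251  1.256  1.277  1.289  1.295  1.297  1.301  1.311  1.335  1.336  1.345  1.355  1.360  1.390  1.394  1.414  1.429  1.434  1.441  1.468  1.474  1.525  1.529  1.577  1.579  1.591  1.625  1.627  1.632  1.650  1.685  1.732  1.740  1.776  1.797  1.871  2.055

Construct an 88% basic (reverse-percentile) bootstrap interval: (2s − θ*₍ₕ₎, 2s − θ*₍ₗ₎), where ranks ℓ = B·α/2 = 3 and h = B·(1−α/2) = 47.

Percentile endpoints at ranks 3 and 47: θ*₍3₎ = 1.084, θ*₍47₎ = 1.776.
Basic interval reflects these around s:
  lower = 2 × 1.337 − 1.776 = 0.898
  upper = 2 × 1.337 − 1.084 = 1.590

(0.898, 1.590)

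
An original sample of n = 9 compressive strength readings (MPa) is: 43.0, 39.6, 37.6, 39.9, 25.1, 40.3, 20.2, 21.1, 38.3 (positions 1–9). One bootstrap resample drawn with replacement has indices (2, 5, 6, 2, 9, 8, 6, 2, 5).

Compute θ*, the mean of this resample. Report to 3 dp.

Resample values: 39.6, 25.1, 40.3, 39.6, 38.3, 21.1, 40.3, 39.6, 25.1.
Mean = (39.6 + 25.1 + 40.3 + 39.6 + 38.3 + 21.1 + 40.3 + 39.6 + 25.1) / 9 = 309.00 / 9 = 34.333

θ* = 34.333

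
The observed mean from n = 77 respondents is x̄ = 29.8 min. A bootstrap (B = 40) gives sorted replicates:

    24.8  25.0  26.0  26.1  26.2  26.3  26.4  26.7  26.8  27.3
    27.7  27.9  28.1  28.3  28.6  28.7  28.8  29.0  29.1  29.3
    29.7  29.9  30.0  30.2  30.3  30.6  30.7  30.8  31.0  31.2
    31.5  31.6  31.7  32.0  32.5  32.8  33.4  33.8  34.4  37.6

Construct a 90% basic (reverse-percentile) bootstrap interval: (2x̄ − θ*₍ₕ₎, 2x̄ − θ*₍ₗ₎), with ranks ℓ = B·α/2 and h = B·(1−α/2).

(25.8, 34.6)

Percentile endpoints at ranks 2 and 38: θ*₍2₎ = 25.0, θ*₍38₎ = 33.8.
Basic interval reflects these around x̄:
  lower = 2 × 29.8 − 33.8 = 25.8
  upper = 2 × 29.8 − 25.0 = 34.6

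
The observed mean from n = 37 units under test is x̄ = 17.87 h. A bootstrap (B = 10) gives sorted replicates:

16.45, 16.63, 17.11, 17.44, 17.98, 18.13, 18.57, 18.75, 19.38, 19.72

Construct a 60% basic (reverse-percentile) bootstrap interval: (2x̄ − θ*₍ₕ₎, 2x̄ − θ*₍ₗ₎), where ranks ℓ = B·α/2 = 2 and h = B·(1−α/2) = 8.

Percentile endpoints at ranks 2 and 8: θ*₍2₎ = 16.63, θ*₍8₎ = 18.75.
Basic interval reflects these around x̄:
  lower = 2 × 17.87 − 18.75 = 16.99
  upper = 2 × 17.87 − 16.63 = 19.11

(16.99, 19.11)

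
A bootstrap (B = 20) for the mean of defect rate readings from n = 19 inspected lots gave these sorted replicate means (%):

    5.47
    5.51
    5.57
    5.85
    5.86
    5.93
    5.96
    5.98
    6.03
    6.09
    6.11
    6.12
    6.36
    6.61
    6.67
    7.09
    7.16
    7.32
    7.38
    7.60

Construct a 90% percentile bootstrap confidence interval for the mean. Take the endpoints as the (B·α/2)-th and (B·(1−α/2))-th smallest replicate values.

α = 0.10; lower rank = 20 × 0.050 = 1; upper rank = 20 × 0.950 = 19.
The 1st smallest replicate is 5.47; the 19th is 7.38.

(5.47, 7.38)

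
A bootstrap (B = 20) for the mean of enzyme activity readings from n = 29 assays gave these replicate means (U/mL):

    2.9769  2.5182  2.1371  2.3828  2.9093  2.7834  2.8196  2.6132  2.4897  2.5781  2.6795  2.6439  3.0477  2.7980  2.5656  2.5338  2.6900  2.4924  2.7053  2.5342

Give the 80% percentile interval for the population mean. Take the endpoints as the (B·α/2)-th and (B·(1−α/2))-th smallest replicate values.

Sorted replicates: 2.1371, 2.3828, 2.4897, 2.4924, 2.5182, 2.5338, 2.5342, 2.5656, 2.5781, 2.6132, 2.6439, 2.6795, 2.6900, 2.7053, 2.7834, 2.7980, 2.8196, 2.9093, 2.9769, 3.0477
α = 0.20; lower rank = 20 × 0.100 = 2; upper rank = 20 × 0.900 = 18.
The 2nd smallest replicate is 2.3828; the 18th is 2.9093.

(2.3828, 2.9093)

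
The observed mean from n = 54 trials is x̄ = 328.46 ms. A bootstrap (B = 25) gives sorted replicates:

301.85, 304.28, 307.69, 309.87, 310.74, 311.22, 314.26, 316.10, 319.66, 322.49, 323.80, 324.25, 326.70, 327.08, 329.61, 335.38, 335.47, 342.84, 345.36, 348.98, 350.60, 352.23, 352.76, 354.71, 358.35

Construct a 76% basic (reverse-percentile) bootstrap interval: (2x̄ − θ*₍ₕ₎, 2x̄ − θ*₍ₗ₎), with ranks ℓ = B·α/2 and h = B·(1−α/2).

(304.69, 349.23)

Percentile endpoints at ranks 3 and 22: θ*₍3₎ = 307.69, θ*₍22₎ = 352.23.
Basic interval reflects these around x̄:
  lower = 2 × 328.46 − 352.23 = 304.69
  upper = 2 × 328.46 − 307.69 = 349.23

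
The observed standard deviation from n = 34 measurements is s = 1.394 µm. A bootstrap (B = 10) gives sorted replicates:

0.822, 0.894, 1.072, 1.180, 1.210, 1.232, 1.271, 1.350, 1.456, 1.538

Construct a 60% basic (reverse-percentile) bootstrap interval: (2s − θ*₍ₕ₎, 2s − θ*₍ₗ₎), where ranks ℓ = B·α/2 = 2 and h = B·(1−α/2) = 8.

Percentile endpoints at ranks 2 and 8: θ*₍2₎ = 0.894, θ*₍8₎ = 1.350.
Basic interval reflects these around s:
  lower = 2 × 1.394 − 1.350 = 1.438
  upper = 2 × 1.394 − 0.894 = 1.894

(1.438, 1.894)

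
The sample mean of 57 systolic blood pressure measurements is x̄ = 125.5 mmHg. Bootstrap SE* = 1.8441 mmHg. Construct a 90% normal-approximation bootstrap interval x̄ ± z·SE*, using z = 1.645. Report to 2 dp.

Margin = 1.645 × 1.8441 = 3.034
Interval: 125.5 ± 3.034

(122.47, 128.53)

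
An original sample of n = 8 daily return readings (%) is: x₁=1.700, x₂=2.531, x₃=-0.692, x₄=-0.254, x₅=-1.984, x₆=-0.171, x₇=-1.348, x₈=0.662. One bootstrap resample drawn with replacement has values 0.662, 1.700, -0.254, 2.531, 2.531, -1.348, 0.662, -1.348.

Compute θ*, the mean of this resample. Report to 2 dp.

Mean = (0.662 + 1.700 + (-0.254) + 2.531 + 2.531 + (-1.348) + 0.662 + (-1.348)) / 8 = 5.1360 / 8 = 0.64

θ* = 0.64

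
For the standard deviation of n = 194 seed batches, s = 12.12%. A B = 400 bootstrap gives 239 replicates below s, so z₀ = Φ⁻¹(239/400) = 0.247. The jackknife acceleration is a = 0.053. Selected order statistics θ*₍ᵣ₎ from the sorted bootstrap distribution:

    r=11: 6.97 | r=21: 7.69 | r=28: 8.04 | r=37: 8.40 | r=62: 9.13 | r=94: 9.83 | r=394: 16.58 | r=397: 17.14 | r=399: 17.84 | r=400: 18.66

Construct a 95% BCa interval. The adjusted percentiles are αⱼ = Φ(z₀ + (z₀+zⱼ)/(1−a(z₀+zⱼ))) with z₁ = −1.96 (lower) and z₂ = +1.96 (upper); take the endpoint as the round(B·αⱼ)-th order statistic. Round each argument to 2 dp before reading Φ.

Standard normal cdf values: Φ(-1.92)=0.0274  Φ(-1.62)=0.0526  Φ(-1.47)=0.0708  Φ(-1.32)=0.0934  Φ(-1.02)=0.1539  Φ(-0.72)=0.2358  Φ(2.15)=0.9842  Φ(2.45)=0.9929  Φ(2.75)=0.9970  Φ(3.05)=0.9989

(8.40, 17.84)

Lower: z₀ + z₁ = 0.247 + (-1.960) = -1.713; 1 − a(z₀+z₁) = 1 − (0.053)(-1.713) = 1.0908; argument = 0.247 + (-1.713)/1.0908 = -1.3234 → -1.32.
α₁ = Φ(-1.32) = 0.0934; rank = round(400 × 0.0934) = 37; θ*₍37₎ = 8.40.
Upper: z₀ + z₂ = 2.207; 1 − a(z₀+z₂) = 0.8830; argument = 2.7464 → 2.75; α₂ = 0.9970; rank = 399; θ*₍399₎ = 17.84.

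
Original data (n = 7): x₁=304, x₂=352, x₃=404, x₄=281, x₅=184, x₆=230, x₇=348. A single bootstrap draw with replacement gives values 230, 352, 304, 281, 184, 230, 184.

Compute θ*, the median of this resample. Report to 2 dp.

Sorted: 184, 184, 230, 230, 281, 304, 352
Median = middle value = 230.00

θ* = 230.00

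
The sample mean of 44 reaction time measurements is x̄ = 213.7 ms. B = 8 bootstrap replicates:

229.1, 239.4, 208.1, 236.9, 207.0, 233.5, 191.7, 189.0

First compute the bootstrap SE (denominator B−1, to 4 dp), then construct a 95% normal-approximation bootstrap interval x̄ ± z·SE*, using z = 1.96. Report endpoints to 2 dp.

(173.67, 253.73)

Mean of replicates = 216.8375; sum of squared deviations = 2919.5188; SE* = √(2919.5188/7) = 20.4224
Margin = 1.96 × 20.4224 = 40.028
Interval: 213.7 ± 40.028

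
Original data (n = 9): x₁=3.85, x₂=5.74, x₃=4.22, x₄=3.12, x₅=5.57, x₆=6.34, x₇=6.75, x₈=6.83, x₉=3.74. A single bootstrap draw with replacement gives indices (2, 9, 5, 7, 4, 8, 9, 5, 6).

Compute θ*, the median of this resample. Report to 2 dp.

Resample values: 5.74, 3.74, 5.57, 6.75, 3.12, 6.83, 3.74, 5.57, 6.34.
Sorted: 3.12, 3.74, 3.74, 5.57, 5.57, 5.74, 6.34, 6.75, 6.83
Median = middle value = 5.57

θ* = 5.57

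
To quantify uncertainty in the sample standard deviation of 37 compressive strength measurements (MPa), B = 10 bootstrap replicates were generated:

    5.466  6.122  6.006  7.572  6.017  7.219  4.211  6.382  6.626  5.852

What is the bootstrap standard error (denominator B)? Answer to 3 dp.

SE* = 0.883

Bootstrap SE is the standard deviation of the 10 replicate standard deviations.
Mean of replicates: (5.466 + 6.122 + 6.006 + 7.572 + 6.017 + 7.219 + 4.211 + 6.382 + 6.626 + 5.852) / 10 = 61.4730 / 10 = 6.1473
Sum of squared deviations: (−0.6813)² + (−0.0253)² + (−0.1413)² + (+1.4247)² + (−0.1303)² + (+1.0717)² + (−1.9363)² + (+0.2347)² + (+0.4787)² + (−0.2953)² = 7.8008
Variance = 7.8008 / 10 = 0.7801
SE* = √0.7801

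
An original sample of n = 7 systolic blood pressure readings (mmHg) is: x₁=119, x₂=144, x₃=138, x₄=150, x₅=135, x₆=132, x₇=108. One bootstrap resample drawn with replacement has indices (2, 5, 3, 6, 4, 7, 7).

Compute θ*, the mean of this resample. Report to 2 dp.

θ* = 130.71

Resample values: 144, 135, 138, 132, 150, 108, 108.
Mean = (144 + 135 + 138 + 132 + 150 + 108 + 108) / 7 = 915.0 / 7 = 130.71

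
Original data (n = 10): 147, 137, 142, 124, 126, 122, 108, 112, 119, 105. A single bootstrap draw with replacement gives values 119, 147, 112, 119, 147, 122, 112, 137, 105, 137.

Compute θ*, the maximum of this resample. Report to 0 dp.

Maximum = 147

θ* = 147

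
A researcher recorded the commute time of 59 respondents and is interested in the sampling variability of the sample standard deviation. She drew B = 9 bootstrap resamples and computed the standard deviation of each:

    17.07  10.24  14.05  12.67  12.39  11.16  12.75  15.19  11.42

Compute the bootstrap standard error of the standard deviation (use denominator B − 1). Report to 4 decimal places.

SE* = 2.1362

Bootstrap SE is the standard deviation of the 9 replicate standard deviations.
Mean of replicates: (17.07 + 10.24 + 14.05 + 12.67 + 12.39 + 11.16 + 12.75 + 15.19 + 11.42) / 9 = 116.94000 / 9 = 12.99333
Sum of squared deviations: (+4.07667)² + (−2.75333)² + (+1.05667)² + (−0.32333)² + (−0.60333)² + (−1.83333)² + (−0.24333)² + (+2.19667)² + (−1.57333)² = 36.50620
Variance = 36.50620 / 8 = 4.56327
SE* = √4.56327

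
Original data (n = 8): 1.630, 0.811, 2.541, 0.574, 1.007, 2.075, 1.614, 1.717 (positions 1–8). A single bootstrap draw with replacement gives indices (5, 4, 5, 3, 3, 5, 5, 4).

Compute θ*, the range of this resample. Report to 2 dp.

θ* = 1.97

Resample values: 1.007, 0.574, 1.007, 2.541, 2.541, 1.007, 1.007, 0.574.
Range = 2.541 − 0.574 = 1.97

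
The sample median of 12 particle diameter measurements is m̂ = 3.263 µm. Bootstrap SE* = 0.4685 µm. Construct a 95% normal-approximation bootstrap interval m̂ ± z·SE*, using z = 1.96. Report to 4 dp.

Margin = 1.96 × 0.4685 = 0.91826
Interval: 3.263 ± 0.91826

(2.3447, 4.1813)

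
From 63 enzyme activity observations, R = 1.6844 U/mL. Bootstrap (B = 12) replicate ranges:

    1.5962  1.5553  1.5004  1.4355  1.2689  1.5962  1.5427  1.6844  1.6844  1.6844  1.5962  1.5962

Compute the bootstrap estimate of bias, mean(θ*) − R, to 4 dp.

mean(θ*) = (1.5962 + 1.5553 + 1.5004 + 1.4355 + 1.2689 + 1.5962 + 1.5427 + 1.6844 + 1.6844 + 1.6844 + 1.5962 + 1.5962) / 12 = 1.56173
bias = 1.56173 − 1.6844

bias = −0.1227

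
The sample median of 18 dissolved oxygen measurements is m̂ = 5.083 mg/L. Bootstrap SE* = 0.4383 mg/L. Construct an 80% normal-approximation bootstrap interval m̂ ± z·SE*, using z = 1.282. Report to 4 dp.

(4.5211, 5.6449)

Margin = 1.282 × 0.4383 = 0.56190
Interval: 5.083 ± 0.56190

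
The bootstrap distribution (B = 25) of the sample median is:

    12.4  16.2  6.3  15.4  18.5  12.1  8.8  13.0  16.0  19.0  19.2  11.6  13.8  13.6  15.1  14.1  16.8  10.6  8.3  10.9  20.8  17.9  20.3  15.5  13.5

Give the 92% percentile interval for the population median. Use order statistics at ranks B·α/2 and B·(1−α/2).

Sorted replicates: 6.3, 8.3, 8.8, 10.6, 10.9, 11.6, 12.1, 12.4, 13.0, 13.5, 13.6, 13.8, 14.1, 15.1, 15.4, 15.5, 16.0, 16.2, 16.8, 17.9, 18.5, 19.0, 19.2, 20.3, 20.8
α = 0.08; lower rank = 25 × 0.040 = 1; upper rank = 25 × 0.960 = 24.
The 1st smallest replicate is 6.3; the 24th is 20.3.

(6.3, 20.3)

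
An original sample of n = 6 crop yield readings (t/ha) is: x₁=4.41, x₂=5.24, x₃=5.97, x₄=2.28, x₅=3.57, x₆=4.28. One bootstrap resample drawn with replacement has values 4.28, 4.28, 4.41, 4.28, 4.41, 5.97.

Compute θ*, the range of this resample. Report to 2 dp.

θ* = 1.69

Range = 5.97 − 4.28 = 1.69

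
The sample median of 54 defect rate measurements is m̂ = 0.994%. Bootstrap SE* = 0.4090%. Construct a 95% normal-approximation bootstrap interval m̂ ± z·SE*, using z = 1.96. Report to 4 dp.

Margin = 1.96 × 0.4090 = 0.80164
Interval: 0.994 ± 0.80164

(0.1924, 1.7956)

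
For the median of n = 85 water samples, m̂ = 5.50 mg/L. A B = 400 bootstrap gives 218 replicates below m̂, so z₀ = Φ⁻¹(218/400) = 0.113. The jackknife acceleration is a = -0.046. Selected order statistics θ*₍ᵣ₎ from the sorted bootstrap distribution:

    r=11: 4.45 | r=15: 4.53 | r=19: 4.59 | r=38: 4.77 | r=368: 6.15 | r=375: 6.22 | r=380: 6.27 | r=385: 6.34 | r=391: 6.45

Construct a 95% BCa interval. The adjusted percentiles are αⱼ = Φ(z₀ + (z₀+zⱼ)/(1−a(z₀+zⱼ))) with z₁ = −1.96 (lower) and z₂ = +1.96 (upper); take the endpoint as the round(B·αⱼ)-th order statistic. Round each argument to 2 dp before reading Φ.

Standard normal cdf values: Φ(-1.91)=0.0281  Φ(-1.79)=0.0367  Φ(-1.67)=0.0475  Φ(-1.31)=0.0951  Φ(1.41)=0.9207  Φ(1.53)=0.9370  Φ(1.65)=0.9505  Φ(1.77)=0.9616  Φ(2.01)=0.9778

(4.45, 6.45)

Lower: z₀ + z₁ = 0.113 + (-1.960) = -1.847; 1 − a(z₀+z₁) = 1 − (-0.046)(-1.847) = 0.9150; argument = 0.113 + (-1.847)/0.9150 = -1.9055 → -1.91.
α₁ = Φ(-1.91) = 0.0281; rank = round(400 × 0.0281) = 11; θ*₍11₎ = 4.45.
Upper: z₀ + z₂ = 2.073; 1 − a(z₀+z₂) = 1.0954; argument = 2.0055 → 2.01; α₂ = 0.9778; rank = 391; θ*₍391₎ = 6.45.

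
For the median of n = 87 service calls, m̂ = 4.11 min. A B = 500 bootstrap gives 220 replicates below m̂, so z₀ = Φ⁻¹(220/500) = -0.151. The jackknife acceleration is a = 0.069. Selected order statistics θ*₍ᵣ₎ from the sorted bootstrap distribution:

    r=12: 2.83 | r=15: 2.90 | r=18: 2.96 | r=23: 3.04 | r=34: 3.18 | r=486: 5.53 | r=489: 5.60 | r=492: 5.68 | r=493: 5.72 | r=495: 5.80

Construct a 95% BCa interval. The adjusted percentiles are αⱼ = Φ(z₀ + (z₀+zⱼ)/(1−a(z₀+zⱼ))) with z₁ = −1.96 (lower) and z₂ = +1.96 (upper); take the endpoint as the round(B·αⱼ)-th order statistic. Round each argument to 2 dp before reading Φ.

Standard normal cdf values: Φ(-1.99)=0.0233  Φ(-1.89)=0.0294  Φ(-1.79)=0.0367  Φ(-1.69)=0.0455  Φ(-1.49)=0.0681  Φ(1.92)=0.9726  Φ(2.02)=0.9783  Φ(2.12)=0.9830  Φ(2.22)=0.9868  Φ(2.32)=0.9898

Lower: z₀ + z₁ = -0.151 + (-1.960) = -2.111; 1 − a(z₀+z₁) = 1 − (0.069)(-2.111) = 1.1457; argument = -0.151 + (-2.111)/1.1457 = -1.9936 → -1.99.
α₁ = Φ(-1.99) = 0.0233; rank = round(500 × 0.0233) = 12; θ*₍12₎ = 2.83.
Upper: z₀ + z₂ = 1.809; 1 − a(z₀+z₂) = 0.8752; argument = 1.9160 → 1.92; α₂ = 0.9726; rank = 486; θ*₍486₎ = 5.53.

(2.83, 5.53)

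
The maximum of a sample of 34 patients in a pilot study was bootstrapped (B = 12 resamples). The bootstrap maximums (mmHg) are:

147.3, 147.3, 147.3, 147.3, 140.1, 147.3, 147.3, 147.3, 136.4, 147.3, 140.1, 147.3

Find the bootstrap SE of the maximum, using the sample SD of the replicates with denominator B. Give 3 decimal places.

SE* = 3.754

Bootstrap SE is the standard deviation of the 12 replicate maximums.
Mean of replicates: (147.3 + 147.3 + 147.3 + 147.3 + 140.1 + 147.3 + 147.3 + 147.3 + 136.4 + 147.3 + 140.1 + 147.3) / 12 = 1742.3000 / 12 = 145.1917
Sum of squared deviations: (+2.1083)² + (+2.1083)² + (+2.1083)² + (+2.1083)² + (−5.0917)² + (+2.1083)² + (+2.1083)² + (+2.1083)² + (−8.7917)² + (+2.1083)² + (−5.0917)² + (+2.1083)² = 169.1492
Variance = 169.1492 / 12 = 14.0958
SE* = √14.0958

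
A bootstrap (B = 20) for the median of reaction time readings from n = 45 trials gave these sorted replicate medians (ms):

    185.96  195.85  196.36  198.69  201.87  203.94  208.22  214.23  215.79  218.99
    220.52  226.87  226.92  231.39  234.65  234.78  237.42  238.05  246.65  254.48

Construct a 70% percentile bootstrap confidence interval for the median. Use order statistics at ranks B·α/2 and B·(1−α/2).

α = 0.30; lower rank = 20 × 0.150 = 3; upper rank = 20 × 0.850 = 17.
The 3rd smallest replicate is 196.36; the 17th is 237.42.

(196.36, 237.42)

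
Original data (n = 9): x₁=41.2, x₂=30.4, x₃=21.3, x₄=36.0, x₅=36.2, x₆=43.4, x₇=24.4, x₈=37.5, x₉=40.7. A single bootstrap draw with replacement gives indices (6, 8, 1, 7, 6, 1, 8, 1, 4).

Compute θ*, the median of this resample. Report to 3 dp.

Resample values: 43.4, 37.5, 41.2, 24.4, 43.4, 41.2, 37.5, 41.2, 36.0.
Sorted: 24.4, 36.0, 37.5, 37.5, 41.2, 41.2, 41.2, 43.4, 43.4
Median = middle value = 41.200

θ* = 41.200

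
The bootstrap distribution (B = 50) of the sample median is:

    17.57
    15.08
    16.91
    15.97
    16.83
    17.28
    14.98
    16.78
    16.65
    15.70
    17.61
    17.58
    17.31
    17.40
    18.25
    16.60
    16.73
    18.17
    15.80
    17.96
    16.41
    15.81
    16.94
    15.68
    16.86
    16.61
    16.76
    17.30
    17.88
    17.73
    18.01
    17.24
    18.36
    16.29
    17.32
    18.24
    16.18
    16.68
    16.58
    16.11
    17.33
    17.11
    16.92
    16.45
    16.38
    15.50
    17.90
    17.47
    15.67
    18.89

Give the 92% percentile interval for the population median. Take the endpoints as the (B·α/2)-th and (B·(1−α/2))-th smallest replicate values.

Sorted replicates: 14.98, 15.08, 15.50, 15.67, 15.68, 15.70, 15.80, 15.81, 15.97, 16.11, 16.18, 16.29, 16.38, 16.41, 16.45, 16.58, 16.60, 16.61, 16.65, 16.68, 16.73, 16.76, 16.78, 16.83, 16.86, 16.91, 16.92, 16.94, 17.11, 17.24, 17.28, 17.30, 17.31, 17.32, 17.33, 17.40, 17.47, 17.57, 17.58, 17.61, 17.73, 17.88, 17.90, 17.96, 18.01, 18.17, 18.24, 18.25, 18.36, 18.89
α = 0.08; lower rank = 50 × 0.040 = 2; upper rank = 50 × 0.960 = 48.
The 2nd smallest replicate is 15.08; the 48th is 18.25.

(15.08, 18.25)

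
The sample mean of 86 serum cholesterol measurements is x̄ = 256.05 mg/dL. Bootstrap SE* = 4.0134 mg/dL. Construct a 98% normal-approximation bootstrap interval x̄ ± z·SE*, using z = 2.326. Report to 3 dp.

Margin = 2.326 × 4.0134 = 9.3352
Interval: 256.05 ± 9.3352

(246.715, 265.385)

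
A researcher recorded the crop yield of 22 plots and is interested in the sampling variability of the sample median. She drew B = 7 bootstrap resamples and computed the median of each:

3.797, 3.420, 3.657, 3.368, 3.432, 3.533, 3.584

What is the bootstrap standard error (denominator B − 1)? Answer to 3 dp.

SE* = 0.151

Bootstrap SE is the standard deviation of the 7 replicate medians.
Mean of replicates: (3.797 + 3.420 + 3.657 + 3.368 + 3.432 + 3.533 + 3.584) / 7 = 24.7910 / 7 = 3.5416
Sum of squared deviations: (+0.2554)² + (−0.1216)² + (+0.1154)² + (−0.1736)² + (−0.1096)² + (−0.0086)² + (+0.0424)² = 0.1374
Variance = 0.1374 / 6 = 0.0229
SE* = √0.0229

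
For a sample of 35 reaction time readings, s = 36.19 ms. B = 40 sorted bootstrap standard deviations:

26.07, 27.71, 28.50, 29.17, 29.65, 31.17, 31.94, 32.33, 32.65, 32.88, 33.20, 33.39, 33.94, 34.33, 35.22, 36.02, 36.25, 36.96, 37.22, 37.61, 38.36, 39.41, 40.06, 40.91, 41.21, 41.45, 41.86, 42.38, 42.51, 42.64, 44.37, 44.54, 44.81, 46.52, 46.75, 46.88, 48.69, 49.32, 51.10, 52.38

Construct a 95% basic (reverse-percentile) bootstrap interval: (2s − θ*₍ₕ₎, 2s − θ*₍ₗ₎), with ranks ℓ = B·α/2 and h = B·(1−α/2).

Percentile endpoints at ranks 1 and 39: θ*₍1₎ = 26.07, θ*₍39₎ = 51.10.
Basic interval reflects these around s:
  lower = 2 × 36.19 − 51.10 = 21.28
  upper = 2 × 36.19 − 26.07 = 46.31

(21.28, 46.31)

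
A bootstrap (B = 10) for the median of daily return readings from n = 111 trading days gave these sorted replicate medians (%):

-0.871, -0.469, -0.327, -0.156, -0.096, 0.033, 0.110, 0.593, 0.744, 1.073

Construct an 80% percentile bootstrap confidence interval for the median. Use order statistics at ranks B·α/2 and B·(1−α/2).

α = 0.20; lower rank = 10 × 0.100 = 1; upper rank = 10 × 0.900 = 9.
The 1st smallest replicate is -0.871; the 9th is 0.744.

(-0.871, 0.744)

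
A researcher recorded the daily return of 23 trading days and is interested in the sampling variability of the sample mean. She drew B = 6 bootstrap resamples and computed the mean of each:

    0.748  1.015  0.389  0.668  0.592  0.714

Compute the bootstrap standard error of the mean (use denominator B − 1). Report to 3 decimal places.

Bootstrap SE is the standard deviation of the 6 replicate means.
Mean of replicates: (0.748 + 1.015 + 0.389 + 0.668 + 0.592 + 0.714) / 6 = 4.1260 / 6 = 0.6877
Sum of squared deviations: (+0.0603)² + (+0.3273)² + (−0.2987)² + (−0.0197)² + (−0.0957)² + (+0.0263)² = 0.2102
Variance = 0.2102 / 5 = 0.0420
SE* = √0.0420

SE* = 0.205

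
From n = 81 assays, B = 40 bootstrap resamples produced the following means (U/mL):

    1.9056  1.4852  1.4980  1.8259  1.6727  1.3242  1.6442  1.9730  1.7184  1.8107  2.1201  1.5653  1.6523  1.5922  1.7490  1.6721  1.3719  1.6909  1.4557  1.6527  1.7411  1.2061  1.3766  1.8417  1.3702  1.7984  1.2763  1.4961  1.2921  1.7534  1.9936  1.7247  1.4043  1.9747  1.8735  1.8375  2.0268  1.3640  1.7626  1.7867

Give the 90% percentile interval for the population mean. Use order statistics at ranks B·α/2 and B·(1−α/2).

Sorted replicates: 1.2061, 1.2763, 1.2921, 1.3242, 1.3640, 1.3702, 1.3719, 1.3766, 1.4043, 1.4557, 1.4852, 1.4961, 1.4980, 1.5653, 1.5922, 1.6442, 1.6523, 1.6527, 1.6721, 1.6727, 1.6909, 1.7184, 1.7247, 1.7411, 1.7490, 1.7534, 1.7626, 1.7867, 1.7984, 1.8107, 1.8259, 1.8375, 1.8417, 1.8735, 1.9056, 1.9730, 1.9747, 1.9936, 2.0268, 2.1201
α = 0.10; lower rank = 40 × 0.050 = 2; upper rank = 40 × 0.950 = 38.
The 2nd smallest replicate is 1.2763; the 38th is 1.9936.

(1.2763, 1.9936)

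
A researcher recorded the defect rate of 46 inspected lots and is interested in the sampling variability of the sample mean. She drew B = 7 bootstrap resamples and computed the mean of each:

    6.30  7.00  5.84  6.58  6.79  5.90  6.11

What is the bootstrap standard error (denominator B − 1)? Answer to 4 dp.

SE* = 0.4455

Bootstrap SE is the standard deviation of the 7 replicate means.
Mean of replicates: (6.30 + 7.00 + 5.84 + 6.58 + 6.79 + 5.90 + 6.11) / 7 = 44.52000 / 7 = 6.36000
Sum of squared deviations: (−0.06000)² + (+0.64000)² + (−0.52000)² + (+0.22000)² + (+0.43000)² + (−0.46000)² + (−0.25000)² = 1.19100
Variance = 1.19100 / 6 = 0.19850
SE* = √0.19850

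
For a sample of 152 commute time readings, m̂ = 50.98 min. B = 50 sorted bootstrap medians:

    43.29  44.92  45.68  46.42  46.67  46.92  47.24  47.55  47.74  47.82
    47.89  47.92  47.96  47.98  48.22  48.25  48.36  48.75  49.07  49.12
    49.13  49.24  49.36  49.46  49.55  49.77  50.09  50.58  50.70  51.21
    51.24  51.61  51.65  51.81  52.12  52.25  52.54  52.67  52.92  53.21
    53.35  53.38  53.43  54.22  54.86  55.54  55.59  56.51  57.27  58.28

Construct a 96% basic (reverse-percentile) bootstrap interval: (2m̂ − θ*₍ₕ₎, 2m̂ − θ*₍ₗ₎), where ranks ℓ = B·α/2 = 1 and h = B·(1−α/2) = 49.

(44.69, 58.67)

Percentile endpoints at ranks 1 and 49: θ*₍1₎ = 43.29, θ*₍49₎ = 57.27.
Basic interval reflects these around m̂:
  lower = 2 × 50.98 − 57.27 = 44.69
  upper = 2 × 50.98 − 43.29 = 58.67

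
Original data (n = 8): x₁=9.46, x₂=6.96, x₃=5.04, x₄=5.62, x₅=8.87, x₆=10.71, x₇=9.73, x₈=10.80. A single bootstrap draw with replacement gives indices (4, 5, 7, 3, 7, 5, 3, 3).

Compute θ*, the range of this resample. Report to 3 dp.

θ* = 4.690

Resample values: 5.62, 8.87, 9.73, 5.04, 9.73, 8.87, 5.04, 5.04.
Range = 9.73 − 5.04 = 4.690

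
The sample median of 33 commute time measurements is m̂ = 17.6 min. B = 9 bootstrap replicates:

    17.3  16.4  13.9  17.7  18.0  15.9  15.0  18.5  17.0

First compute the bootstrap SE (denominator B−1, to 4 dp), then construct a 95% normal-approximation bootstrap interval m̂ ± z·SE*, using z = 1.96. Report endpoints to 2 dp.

Mean of replicates = 16.6333; sum of squared deviations = 17.8000; SE* = √(17.8000/8) = 1.4916
Margin = 1.96 × 1.4916 = 2.924
Interval: 17.6 ± 2.924

(14.68, 20.52)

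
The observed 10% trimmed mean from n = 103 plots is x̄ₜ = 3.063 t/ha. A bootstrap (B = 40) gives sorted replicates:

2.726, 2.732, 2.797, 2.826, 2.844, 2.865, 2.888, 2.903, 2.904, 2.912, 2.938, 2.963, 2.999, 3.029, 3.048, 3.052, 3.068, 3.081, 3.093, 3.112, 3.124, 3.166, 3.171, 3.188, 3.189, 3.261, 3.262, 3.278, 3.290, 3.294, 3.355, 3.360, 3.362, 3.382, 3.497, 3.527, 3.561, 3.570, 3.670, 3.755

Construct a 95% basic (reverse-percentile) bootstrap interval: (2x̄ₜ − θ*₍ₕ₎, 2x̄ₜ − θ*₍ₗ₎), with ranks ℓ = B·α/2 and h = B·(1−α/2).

(2.456, 3.400)

Percentile endpoints at ranks 1 and 39: θ*₍1₎ = 2.726, θ*₍39₎ = 3.670.
Basic interval reflects these around x̄ₜ:
  lower = 2 × 3.063 − 3.670 = 2.456
  upper = 2 × 3.063 − 2.726 = 3.400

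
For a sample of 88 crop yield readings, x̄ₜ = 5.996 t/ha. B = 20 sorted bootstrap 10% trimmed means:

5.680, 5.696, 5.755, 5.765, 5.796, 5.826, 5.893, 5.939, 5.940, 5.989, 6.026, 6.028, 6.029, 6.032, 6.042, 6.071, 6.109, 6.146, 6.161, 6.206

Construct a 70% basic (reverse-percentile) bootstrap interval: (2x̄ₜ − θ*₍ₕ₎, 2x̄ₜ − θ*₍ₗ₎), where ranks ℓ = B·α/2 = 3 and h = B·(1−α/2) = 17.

Percentile endpoints at ranks 3 and 17: θ*₍3₎ = 5.755, θ*₍17₎ = 6.109.
Basic interval reflects these around x̄ₜ:
  lower = 2 × 5.996 − 6.109 = 5.883
  upper = 2 × 5.996 − 5.755 = 6.237

(5.883, 6.237)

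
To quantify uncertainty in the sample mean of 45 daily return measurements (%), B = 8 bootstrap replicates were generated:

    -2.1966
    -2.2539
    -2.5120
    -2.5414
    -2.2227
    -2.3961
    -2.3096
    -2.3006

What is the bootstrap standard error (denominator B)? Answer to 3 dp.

SE* = 0.121

Bootstrap SE is the standard deviation of the 8 replicate means.
Mean of replicates: ((-2.1966) + (-2.2539) + (-2.5120) + (-2.5414) + (-2.2227) + (-2.3961) + (-2.3096) + (-2.3006)) / 8 = -18.73290 / 8 = -2.34161
Sum of squared deviations: (+0.14501)² + (+0.08771)² + (−0.17039)² + (−0.19979)² + (+0.11891)² + (−0.05449)² + (+0.03201)² + (+0.04101)² = 0.11748
Variance = 0.11748 / 8 = 0.01469
SE* = √0.01469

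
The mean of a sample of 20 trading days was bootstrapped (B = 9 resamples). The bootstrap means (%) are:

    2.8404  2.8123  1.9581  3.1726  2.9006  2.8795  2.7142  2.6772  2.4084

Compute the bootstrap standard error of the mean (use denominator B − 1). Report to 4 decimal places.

SE* = 0.3471

Bootstrap SE is the standard deviation of the 9 replicate means.
Mean of replicates: (2.8404 + 2.8123 + 1.9581 + 3.1726 + 2.9006 + 2.8795 + 2.7142 + 2.6772 + 2.4084) / 9 = 24.36330 / 9 = 2.70703
Sum of squared deviations: (+0.13337)² + (+0.10527)² + (−0.74893)² + (+0.46557)² + (+0.19357)² + (+0.17247)² + (+0.00717)² + (−0.02983)² + (−0.29863)² = 0.96386
Variance = 0.96386 / 8 = 0.12048
SE* = √0.12048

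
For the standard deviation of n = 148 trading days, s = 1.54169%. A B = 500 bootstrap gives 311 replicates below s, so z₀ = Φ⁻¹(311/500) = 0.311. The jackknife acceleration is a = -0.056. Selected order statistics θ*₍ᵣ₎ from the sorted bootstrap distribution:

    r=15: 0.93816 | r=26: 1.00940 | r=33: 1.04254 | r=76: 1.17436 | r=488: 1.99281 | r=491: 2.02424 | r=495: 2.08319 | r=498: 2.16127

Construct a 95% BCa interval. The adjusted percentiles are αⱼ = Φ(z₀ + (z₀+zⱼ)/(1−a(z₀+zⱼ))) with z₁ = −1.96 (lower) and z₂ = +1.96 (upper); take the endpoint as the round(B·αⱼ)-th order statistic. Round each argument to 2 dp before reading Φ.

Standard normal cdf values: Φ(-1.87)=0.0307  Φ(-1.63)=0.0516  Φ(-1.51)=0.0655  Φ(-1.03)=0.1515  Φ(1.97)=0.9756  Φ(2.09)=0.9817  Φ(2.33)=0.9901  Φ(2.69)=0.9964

(1.04254, 2.08319)

Lower: z₀ + z₁ = 0.311 + (-1.960) = -1.649; 1 − a(z₀+z₁) = 1 − (-0.056)(-1.649) = 0.9077; argument = 0.311 + (-1.649)/0.9077 = -1.5058 → -1.51.
α₁ = Φ(-1.51) = 0.0655; rank = round(500 × 0.0655) = 33; θ*₍33₎ = 1.04254.
Upper: z₀ + z₂ = 2.271; 1 − a(z₀+z₂) = 1.1272; argument = 2.3258 → 2.33; α₂ = 0.9901; rank = 495; θ*₍495₎ = 2.08319.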